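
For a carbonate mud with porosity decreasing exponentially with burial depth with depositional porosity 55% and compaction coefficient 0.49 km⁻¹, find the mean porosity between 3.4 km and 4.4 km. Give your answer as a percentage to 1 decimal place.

8.2%

⟨phi⟩ = (1/(Z₂−Z₁)) ∫ phi₀ e^(−βZ) dZ = phi₀·(e^(−β·Z₁) − e^(−β·Z₂)) / (β·(Z₂−Z₁))
e^(−0.49×3.4) = 0.1890; e^(−0.49×4.4) = 0.1158
⟨phi⟩ = 0.55 × (0.1890 − 0.1158) / (0.49 × 1) = 0.55 × 0.1494 = 0.0822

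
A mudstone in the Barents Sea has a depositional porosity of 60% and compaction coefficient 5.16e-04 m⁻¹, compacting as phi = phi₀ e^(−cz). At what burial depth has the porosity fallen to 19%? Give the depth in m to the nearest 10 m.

2230 m

Working in km (1 km = 1000 m; c in km⁻¹ = c in m⁻¹ × 1000):
Invert Athy's law: z = ln(phi₀/phi) / c
z = ln(0.6/0.19) / 0.516 = ln(3.158) / 0.516 = 1.1499 / 0.516 = 2.228 km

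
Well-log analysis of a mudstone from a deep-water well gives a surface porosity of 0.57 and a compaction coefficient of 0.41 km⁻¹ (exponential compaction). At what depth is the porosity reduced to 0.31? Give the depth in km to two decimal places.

1.49 km

Invert Athy's law: Z = ln(n₀/n) / k
Z = ln(0.57/0.31) / 0.41 = ln(1.839) / 0.41 = 0.6091 / 0.41 = 1.486 km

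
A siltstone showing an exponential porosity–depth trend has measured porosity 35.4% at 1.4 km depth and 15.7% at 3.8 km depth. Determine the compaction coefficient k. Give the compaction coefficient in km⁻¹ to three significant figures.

0.339 km⁻¹

Athy: n(z) = n₀ e^(−kz) ⇒ n₁/n₂ = e^{k(z₂−z₁)} ⇒ k = ln(n₁/n₂)/(z₂−z₁)
k = ln(0.354/0.157) / (3.8 − 1.4) = ln(2.255) / 2.4 = 0.8131 / 2.4 = 0.3388 km⁻¹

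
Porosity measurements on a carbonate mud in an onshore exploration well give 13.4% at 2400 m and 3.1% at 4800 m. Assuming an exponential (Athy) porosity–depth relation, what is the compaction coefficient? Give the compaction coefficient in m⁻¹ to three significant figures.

0.000610 m⁻¹

Working in km (1 km = 1000 m; β in km⁻¹ = β in m⁻¹ × 1000):
Athy: phi(z) = phi₀ e^(−βz) ⇒ phi₁/phi₂ = e^{β(z₂−z₁)} ⇒ β = ln(phi₁/phi₂)/(z₂−z₁)
β = ln(0.134/0.031) / (4.8 − 2.4) = ln(4.323) / 2.4 = 1.4639 / 2.4 = 0.6099 km⁻¹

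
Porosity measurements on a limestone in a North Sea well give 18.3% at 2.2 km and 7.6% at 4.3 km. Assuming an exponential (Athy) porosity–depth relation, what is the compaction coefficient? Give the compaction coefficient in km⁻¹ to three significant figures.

0.418 km⁻¹

Athy: n(Z) = n₀ e^(−cZ) ⇒ n₁/n₂ = e^{c(Z₂−Z₁)} ⇒ c = ln(n₁/n₂)/(Z₂−Z₁)
c = ln(0.183/0.076) / (4.3 − 2.2) = ln(2.408) / 2.1 = 0.8788 / 2.1 = 0.4185 km⁻¹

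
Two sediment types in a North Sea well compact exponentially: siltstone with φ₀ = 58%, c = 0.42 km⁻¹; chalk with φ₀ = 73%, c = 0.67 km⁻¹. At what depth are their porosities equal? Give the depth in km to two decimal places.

0.92 km

Set φ₀ₐ e^(−cₐz) = φ₀ᵦ e^(−cᵦz) ⇒ ln(φ₀ₐ/φ₀ᵦ) = (cₐ − cᵦ)·z
z = ln(0.58/0.73) / (0.42 − 0.67) = -0.2300 / -0.25 = 0.920 km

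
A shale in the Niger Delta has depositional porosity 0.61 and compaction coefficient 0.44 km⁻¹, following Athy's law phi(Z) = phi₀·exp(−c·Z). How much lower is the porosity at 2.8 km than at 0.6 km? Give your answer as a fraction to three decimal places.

phi(0.6) = 0.61·e^(−0.44×0.6) = 0.4685
phi(2.8) = 0.61·e^(−0.44×2.8) = 0.1779
Δphi = 0.4685 − 0.1779 = 0.2905

0.291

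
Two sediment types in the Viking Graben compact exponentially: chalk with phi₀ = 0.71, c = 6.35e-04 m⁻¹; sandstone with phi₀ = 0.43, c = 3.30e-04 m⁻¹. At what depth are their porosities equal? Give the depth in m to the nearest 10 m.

Working in km (1 km = 1000 m; c in km⁻¹ = c in m⁻¹ × 1000):
Set phi₀ₐ e^(−cₐz) = phi₀ᵦ e^(−cᵦz) ⇒ ln(phi₀ₐ/phi₀ᵦ) = (cₐ − cᵦ)·z
z = ln(0.71/0.43) / (0.635 − 0.33) = 0.5015 / 0.305 = 1.644 km

1640 m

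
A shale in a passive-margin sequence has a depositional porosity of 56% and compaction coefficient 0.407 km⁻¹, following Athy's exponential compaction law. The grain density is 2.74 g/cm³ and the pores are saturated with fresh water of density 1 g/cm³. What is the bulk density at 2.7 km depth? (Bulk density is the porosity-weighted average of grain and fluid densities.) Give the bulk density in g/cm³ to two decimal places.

Porosity at depth: n = 0.56·exp(−0.407×2.7) = 0.56×0.3332 = 0.1866
Bulk density: ρ_b = (1−n)ρ_g + n·ρ_f = 0.8134×2.74 + 0.1866×1
       = 2.229 + 0.187 = 2.415 g/cm³

2.42 g/cm³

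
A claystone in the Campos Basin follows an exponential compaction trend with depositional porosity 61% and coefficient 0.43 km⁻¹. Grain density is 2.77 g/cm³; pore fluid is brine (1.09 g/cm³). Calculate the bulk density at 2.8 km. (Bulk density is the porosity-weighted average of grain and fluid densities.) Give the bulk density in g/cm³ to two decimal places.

2.46 g/cm³

Porosity at depth: n = 0.61·exp(−0.43×2.8) = 0.61×0.3000 = 0.1830
Bulk density: ρ_b = (1−n)ρ_g + n·ρ_f = 0.8170×2.77 + 0.1830×1.09
       = 2.263 + 0.199 = 2.463 g/cm³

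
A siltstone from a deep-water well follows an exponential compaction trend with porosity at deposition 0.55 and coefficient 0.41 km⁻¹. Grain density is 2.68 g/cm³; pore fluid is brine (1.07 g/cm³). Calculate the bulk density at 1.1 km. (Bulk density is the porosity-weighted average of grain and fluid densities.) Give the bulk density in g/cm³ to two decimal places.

2.12 g/cm³

Porosity at depth: n = 0.55·exp(−0.41×1.1) = 0.55×0.6370 = 0.3503
Bulk density: ρ_b = (1−n)ρ_g + n·ρ_f = 0.6497×2.68 + 0.3503×1.07
       = 1.741 + 0.375 = 2.116 g/cm³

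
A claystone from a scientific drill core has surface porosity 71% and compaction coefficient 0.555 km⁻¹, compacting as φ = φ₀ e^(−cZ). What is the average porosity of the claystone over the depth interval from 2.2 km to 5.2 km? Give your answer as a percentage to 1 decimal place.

10.2%

⟨φ⟩ = (1/(Z₂−Z₁)) ∫ φ₀ e^(−cZ) dZ = φ₀·(e^(−c·Z₁) − e^(−c·Z₂)) / (c·(Z₂−Z₁))
e^(−0.555×2.2) = 0.2949; e^(−0.555×5.2) = 0.0558
⟨φ⟩ = 0.71 × (0.2949 − 0.0558) / (0.555 × 3) = 0.71 × 0.1436 = 0.1020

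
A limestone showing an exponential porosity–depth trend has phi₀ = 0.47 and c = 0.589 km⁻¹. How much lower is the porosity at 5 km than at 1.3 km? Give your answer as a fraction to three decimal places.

phi(1.3) = 0.47·e^(−0.589×1.3) = 0.2186
phi(5) = 0.47·e^(−0.589×5) = 0.0247
Δphi = 0.2186 − 0.0247 = 0.1938

0.194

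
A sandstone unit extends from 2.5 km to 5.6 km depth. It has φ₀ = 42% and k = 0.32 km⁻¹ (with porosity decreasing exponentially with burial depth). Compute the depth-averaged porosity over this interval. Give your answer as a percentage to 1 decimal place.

12.0%

⟨φ⟩ = (1/(z₂−z₁)) ∫ φ₀ e^(−kz) dz = φ₀·(e^(−k·z₁) − e^(−k·z₂)) / (k·(z₂−z₁))
e^(−0.32×2.5) = 0.4493; e^(−0.32×5.6) = 0.1666
⟨φ⟩ = 0.42 × (0.4493 − 0.1666) / (0.32 × 3.1) = 0.42 × 0.2850 = 0.1197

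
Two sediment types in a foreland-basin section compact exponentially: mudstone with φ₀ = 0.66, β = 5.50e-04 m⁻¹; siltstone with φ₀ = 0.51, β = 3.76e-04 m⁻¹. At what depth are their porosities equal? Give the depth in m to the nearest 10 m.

1480 m

Working in km (1 km = 1000 m; β in km⁻¹ = β in m⁻¹ × 1000):
Set φ₀ₐ e^(−βₐd) = φ₀ᵦ e^(−βᵦd) ⇒ ln(φ₀ₐ/φ₀ᵦ) = (βₐ − βᵦ)·d
d = ln(0.66/0.51) / (0.55 − 0.376) = 0.2578 / 0.174 = 1.482 km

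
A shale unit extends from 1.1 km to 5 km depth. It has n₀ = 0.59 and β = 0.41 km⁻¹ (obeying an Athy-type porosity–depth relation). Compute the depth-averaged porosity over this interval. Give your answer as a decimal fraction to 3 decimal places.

0.188

⟨n⟩ = (1/(z₂−z₁)) ∫ n₀ e^(−βz) dz = n₀·(e^(−β·z₁) − e^(−β·z₂)) / (β·(z₂−z₁))
e^(−0.41×1.1) = 0.6370; e^(−0.41×5) = 0.1287
⟨n⟩ = 0.59 × (0.6370 − 0.1287) / (0.41 × 3.9) = 0.59 × 0.3179 = 0.1875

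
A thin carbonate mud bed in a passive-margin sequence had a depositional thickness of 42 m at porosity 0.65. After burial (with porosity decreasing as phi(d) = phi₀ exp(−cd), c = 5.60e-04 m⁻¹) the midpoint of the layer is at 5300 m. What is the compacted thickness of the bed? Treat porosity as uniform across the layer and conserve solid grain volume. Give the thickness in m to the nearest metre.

15 m

Working in km (1 km = 1000 m; c in km⁻¹ = c in m⁻¹ × 1000):
Porosity at 5.3 km: phi = 0.65·exp(−0.56×5.3) = 0.0334
Solid-volume conservation: h(1−phi) = h₀(1−phi₀) ⇒ h = h₀·(1−phi₀)/(1−phi)
h = 0.042 × (1 − 0.65)/(1 − 0.0334) = 0.042 × 0.3621 = 0.0152 km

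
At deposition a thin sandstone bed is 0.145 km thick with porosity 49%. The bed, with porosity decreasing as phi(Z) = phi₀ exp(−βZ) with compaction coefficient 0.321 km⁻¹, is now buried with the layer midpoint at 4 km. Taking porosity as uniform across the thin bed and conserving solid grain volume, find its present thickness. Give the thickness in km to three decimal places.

0.086 km

Porosity at 4 km: phi = 0.49·exp(−0.321×4) = 0.1357
Solid-volume conservation: h(1−phi) = h₀(1−phi₀) ⇒ h = h₀·(1−phi₀)/(1−phi)
h = 0.145 × (1 − 0.49)/(1 − 0.1357) = 0.145 × 0.5901 = 0.0856 km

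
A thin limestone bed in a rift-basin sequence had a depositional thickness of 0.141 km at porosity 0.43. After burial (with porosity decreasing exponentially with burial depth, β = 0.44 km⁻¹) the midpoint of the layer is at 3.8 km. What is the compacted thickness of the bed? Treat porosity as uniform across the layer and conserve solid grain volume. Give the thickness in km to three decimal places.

0.087 km

Porosity at 3.8 km: φ = 0.43·exp(−0.44×3.8) = 0.0808
Solid-volume conservation: h(1−φ) = h₀(1−φ₀) ⇒ h = h₀·(1−φ₀)/(1−φ)
h = 0.141 × (1 − 0.43)/(1 − 0.0808) = 0.141 × 0.6201 = 0.0874 km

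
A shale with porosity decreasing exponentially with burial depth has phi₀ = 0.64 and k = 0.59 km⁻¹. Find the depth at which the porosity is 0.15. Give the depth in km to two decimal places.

Invert Athy's law: z = ln(phi₀/phi) / k
z = ln(0.64/0.15) / 0.59 = ln(4.267) / 0.59 = 1.4508 / 0.59 = 2.459 km

2.46 km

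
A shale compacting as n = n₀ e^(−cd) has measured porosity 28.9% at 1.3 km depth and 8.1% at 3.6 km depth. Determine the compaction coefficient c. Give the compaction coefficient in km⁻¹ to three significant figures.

Athy: n(d) = n₀ e^(−cd) ⇒ n₁/n₂ = e^{c(d₂−d₁)} ⇒ c = ln(n₁/n₂)/(d₂−d₁)
c = ln(0.289/0.081) / (3.6 − 1.3) = ln(3.568) / 2.3 = 1.2720 / 2.3 = 0.553 km⁻¹

0.553 km⁻¹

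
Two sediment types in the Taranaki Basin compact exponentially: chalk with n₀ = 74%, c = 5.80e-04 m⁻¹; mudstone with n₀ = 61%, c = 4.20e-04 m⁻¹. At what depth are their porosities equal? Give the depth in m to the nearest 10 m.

Working in km (1 km = 1000 m; c in km⁻¹ = c in m⁻¹ × 1000):
Set n₀ₐ e^(−cₐZ) = n₀ᵦ e^(−cᵦZ) ⇒ ln(n₀ₐ/n₀ᵦ) = (cₐ − cᵦ)·Z
Z = ln(0.74/0.61) / (0.58 − 0.42) = 0.1932 / 0.16 = 1.207 km

1210 m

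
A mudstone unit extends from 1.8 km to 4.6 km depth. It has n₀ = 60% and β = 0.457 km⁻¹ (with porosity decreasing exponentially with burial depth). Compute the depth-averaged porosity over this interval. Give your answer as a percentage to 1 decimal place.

14.9%

⟨n⟩ = (1/(Z₂−Z₁)) ∫ n₀ e^(−βZ) dZ = n₀·(e^(−β·Z₁) − e^(−β·Z₂)) / (β·(Z₂−Z₁))
e^(−0.457×1.8) = 0.4393; e^(−0.457×4.6) = 0.1222
⟨n⟩ = 0.6 × (0.4393 − 0.1222) / (0.457 × 2.8) = 0.6 × 0.2478 = 0.1487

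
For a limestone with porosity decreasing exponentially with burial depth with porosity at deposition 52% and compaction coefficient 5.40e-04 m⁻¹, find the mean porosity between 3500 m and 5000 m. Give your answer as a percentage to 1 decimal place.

Working in km (1 km = 1000 m; k in km⁻¹ = k in m⁻¹ × 1000):
⟨φ⟩ = (1/(d₂−d₁)) ∫ φ₀ e^(−kd) dd = φ₀·(e^(−k·d₁) − e^(−k·d₂)) / (k·(d₂−d₁))
e^(−0.54×3.5) = 0.1511; e^(−0.54×5) = 0.0672
⟨φ⟩ = 0.52 × (0.1511 − 0.0672) / (0.54 × 1.5) = 0.52 × 0.1035 = 0.0538

5.4%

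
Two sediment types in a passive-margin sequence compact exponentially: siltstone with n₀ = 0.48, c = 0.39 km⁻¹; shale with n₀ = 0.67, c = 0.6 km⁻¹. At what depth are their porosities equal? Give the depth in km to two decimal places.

Set n₀ₐ e^(−cₐz) = n₀ᵦ e^(−cᵦz) ⇒ ln(n₀ₐ/n₀ᵦ) = (cₐ − cᵦ)·z
z = ln(0.48/0.67) / (0.39 − 0.6) = -0.3335 / -0.21 = 1.588 km

1.59 km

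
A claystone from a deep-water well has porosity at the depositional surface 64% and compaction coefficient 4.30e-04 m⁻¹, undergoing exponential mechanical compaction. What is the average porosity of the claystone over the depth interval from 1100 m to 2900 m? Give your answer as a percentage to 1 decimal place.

27.8%

Working in km (1 km = 1000 m; k in km⁻¹ = k in m⁻¹ × 1000):
⟨φ⟩ = (1/(z₂−z₁)) ∫ φ₀ e^(−kz) dz = φ₀·(e^(−k·z₁) − e^(−k·z₂)) / (k·(z₂−z₁))
e^(−0.43×1.1) = 0.6231; e^(−0.43×2.9) = 0.2874
⟨φ⟩ = 0.64 × (0.6231 − 0.2874) / (0.43 × 1.8) = 0.64 × 0.4338 = 0.2776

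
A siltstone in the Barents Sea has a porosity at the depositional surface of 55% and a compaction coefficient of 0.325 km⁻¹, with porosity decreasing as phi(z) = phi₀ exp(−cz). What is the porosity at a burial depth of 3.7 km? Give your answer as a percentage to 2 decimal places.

16.52%

phi = phi₀·exp(−c·z) = 0.55 × exp(−0.325 × 3.7) = 0.55 × exp(−1.203)
  = 0.55 × 0.3004 = 0.1652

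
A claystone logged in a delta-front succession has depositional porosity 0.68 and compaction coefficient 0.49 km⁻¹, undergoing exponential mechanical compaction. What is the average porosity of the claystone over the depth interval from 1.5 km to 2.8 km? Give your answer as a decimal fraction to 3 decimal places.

0.241

⟨phi⟩ = (1/(z₂−z₁)) ∫ phi₀ e^(−kz) dz = phi₀·(e^(−k·z₁) − e^(−k·z₂)) / (k·(z₂−z₁))
e^(−0.49×1.5) = 0.4795; e^(−0.49×2.8) = 0.2536
⟨phi⟩ = 0.68 × (0.4795 − 0.2536) / (0.49 × 1.3) = 0.68 × 0.3546 = 0.2412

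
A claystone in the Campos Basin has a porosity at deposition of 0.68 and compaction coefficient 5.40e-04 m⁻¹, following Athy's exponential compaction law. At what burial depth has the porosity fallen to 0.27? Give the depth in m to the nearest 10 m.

Working in km (1 km = 1000 m; k in km⁻¹ = k in m⁻¹ × 1000):
Invert Athy's law: z = ln(n₀/n) / k
z = ln(0.68/0.27) / 0.54 = ln(2.519) / 0.54 = 0.9237 / 0.54 = 1.711 km

1710 m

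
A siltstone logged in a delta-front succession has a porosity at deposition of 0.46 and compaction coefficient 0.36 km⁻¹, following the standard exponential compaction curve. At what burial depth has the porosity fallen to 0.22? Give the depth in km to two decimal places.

2.05 km

Invert Athy's law: d = ln(phi₀/phi) / β
d = ln(0.46/0.22) / 0.36 = ln(2.091) / 0.36 = 0.7376 / 0.36 = 2.049 km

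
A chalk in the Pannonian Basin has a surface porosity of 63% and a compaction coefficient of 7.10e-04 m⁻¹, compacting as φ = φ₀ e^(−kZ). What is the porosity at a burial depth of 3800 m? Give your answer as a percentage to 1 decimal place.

Working in km (1 km = 1000 m; k in km⁻¹ = k in m⁻¹ × 1000):
φ = φ₀·exp(−k·Z) = 0.63 × exp(−0.71 × 3.8) = 0.63 × exp(−2.698)
  = 0.63 × 0.0673 = 0.0424

4.2%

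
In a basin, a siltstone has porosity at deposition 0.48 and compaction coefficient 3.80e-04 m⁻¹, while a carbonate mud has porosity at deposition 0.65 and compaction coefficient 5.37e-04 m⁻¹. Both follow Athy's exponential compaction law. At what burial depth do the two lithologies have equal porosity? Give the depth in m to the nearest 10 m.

1930 m

Working in km (1 km = 1000 m; c in km⁻¹ = c in m⁻¹ × 1000):
Set n₀ₐ e^(−cₐz) = n₀ᵦ e^(−cᵦz) ⇒ ln(n₀ₐ/n₀ᵦ) = (cₐ − cᵦ)·z
z = ln(0.48/0.65) / (0.38 − 0.537) = -0.3032 / -0.157 = 1.931 km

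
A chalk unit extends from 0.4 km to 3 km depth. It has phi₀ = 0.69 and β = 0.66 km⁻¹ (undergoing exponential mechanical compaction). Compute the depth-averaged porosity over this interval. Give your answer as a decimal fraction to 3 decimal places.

0.253

⟨phi⟩ = (1/(d₂−d₁)) ∫ phi₀ e^(−βd) dd = phi₀·(e^(−β·d₁) − e^(−β·d₂)) / (β·(d₂−d₁))
e^(−0.66×0.4) = 0.7680; e^(−0.66×3) = 0.1381
⟨phi⟩ = 0.69 × (0.7680 − 0.1381) / (0.66 × 2.6) = 0.69 × 0.3671 = 0.2533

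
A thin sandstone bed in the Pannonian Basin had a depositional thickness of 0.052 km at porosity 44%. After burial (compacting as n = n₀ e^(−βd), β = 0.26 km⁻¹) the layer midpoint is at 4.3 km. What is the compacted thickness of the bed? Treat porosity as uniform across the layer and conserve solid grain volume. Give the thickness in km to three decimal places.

0.034 km

Porosity at 4.3 km: n = 0.44·exp(−0.26×4.3) = 0.1439
Solid-volume conservation: h(1−n) = h₀(1−n₀) ⇒ h = h₀·(1−n₀)/(1−n)
h = 0.052 × (1 − 0.44)/(1 − 0.1439) = 0.052 × 0.6541 = 0.0340 km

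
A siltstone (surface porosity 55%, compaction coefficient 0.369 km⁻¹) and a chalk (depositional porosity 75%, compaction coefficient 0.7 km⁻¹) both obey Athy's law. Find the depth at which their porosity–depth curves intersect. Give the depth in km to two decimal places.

0.94 km

Set φ₀ₐ e^(−cₐZ) = φ₀ᵦ e^(−cᵦZ) ⇒ ln(φ₀ₐ/φ₀ᵦ) = (cₐ − cᵦ)·Z
Z = ln(0.55/0.75) / (0.369 − 0.7) = -0.3102 / -0.331 = 0.937 km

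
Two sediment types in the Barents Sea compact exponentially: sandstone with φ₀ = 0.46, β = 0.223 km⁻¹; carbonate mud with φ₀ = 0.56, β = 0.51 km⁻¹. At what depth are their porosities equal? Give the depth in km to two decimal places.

0.69 km

Set φ₀ₐ e^(−βₐZ) = φ₀ᵦ e^(−βᵦZ) ⇒ ln(φ₀ₐ/φ₀ᵦ) = (βₐ − βᵦ)·Z
Z = ln(0.46/0.56) / (0.223 − 0.51) = -0.1967 / -0.287 = 0.685 km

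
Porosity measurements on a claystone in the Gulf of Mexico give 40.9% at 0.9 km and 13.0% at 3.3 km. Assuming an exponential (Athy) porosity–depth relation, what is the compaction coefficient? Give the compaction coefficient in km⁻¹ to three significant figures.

0.478 km⁻¹

Athy: n(z) = n₀ e^(−kz) ⇒ n₁/n₂ = e^{k(z₂−z₁)} ⇒ k = ln(n₁/n₂)/(z₂−z₁)
k = ln(0.409/0.13) / (3.3 − 0.9) = ln(3.146) / 2.4 = 1.1462 / 2.4 = 0.4776 km⁻¹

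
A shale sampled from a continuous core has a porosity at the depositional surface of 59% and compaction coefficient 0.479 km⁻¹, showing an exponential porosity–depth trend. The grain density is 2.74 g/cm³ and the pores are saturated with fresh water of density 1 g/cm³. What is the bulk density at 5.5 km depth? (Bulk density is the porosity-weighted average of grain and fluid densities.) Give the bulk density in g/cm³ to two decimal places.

Porosity at depth: n = 0.59·exp(−0.479×5.5) = 0.59×0.0718 = 0.0423
Bulk density: ρ_b = (1−n)ρ_g + n·ρ_f = 0.9577×2.74 + 0.0423×1
       = 2.624 + 0.042 = 2.666 g/cm³

2.67 g/cm³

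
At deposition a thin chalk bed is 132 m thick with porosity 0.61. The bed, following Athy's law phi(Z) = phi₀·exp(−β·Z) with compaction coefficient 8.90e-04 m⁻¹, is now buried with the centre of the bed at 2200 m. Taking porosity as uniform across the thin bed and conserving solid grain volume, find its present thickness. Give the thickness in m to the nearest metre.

Working in km (1 km = 1000 m; β in km⁻¹ = β in m⁻¹ × 1000):
Porosity at 2.2 km: phi = 0.61·exp(−0.89×2.2) = 0.0861
Solid-volume conservation: h(1−phi) = h₀(1−phi₀) ⇒ h = h₀·(1−phi₀)/(1−phi)
h = 0.132 × (1 − 0.61)/(1 − 0.0861) = 0.132 × 0.4267 = 0.0563 km

56 m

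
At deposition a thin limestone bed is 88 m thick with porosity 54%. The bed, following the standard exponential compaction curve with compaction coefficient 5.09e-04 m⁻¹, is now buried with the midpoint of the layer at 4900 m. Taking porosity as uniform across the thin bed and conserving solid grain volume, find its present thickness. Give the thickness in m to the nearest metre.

42 m

Working in km (1 km = 1000 m; k in km⁻¹ = k in m⁻¹ × 1000):
Porosity at 4.9 km: n = 0.54·exp(−0.509×4.9) = 0.0446
Solid-volume conservation: h(1−n) = h₀(1−n₀) ⇒ h = h₀·(1−n₀)/(1−n)
h = 0.088 × (1 − 0.54)/(1 − 0.0446) = 0.088 × 0.4815 = 0.0424 km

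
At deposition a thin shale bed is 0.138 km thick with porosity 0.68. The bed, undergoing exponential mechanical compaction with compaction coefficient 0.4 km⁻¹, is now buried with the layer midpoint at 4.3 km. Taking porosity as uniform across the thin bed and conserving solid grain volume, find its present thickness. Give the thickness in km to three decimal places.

Porosity at 4.3 km: phi = 0.68·exp(−0.4×4.3) = 0.1218
Solid-volume conservation: h(1−phi) = h₀(1−phi₀) ⇒ h = h₀·(1−phi₀)/(1−phi)
h = 0.138 × (1 − 0.68)/(1 − 0.1218) = 0.138 × 0.3644 = 0.0503 km

0.050 km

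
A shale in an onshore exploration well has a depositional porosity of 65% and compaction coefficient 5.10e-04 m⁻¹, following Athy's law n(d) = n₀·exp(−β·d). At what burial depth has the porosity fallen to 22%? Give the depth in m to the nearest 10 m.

Working in km (1 km = 1000 m; β in km⁻¹ = β in m⁻¹ × 1000):
Invert Athy's law: d = ln(n₀/n) / β
d = ln(0.65/0.22) / 0.51 = ln(2.955) / 0.51 = 1.0833 / 0.51 = 2.124 km

2120 m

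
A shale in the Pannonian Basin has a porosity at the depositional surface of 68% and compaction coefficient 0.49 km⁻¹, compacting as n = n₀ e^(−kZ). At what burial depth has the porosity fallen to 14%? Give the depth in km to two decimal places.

3.23 km

Invert Athy's law: Z = ln(n₀/n) / k
Z = ln(0.68/0.14) / 0.49 = ln(4.857) / 0.49 = 1.5805 / 0.49 = 3.225 km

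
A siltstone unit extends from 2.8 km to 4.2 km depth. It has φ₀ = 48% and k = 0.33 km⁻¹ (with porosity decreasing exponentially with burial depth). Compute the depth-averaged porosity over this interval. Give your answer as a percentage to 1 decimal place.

⟨φ⟩ = (1/(z₂−z₁)) ∫ φ₀ e^(−kz) dz = φ₀·(e^(−k·z₁) − e^(−k·z₂)) / (k·(z₂−z₁))
e^(−0.33×2.8) = 0.3969; e^(−0.33×4.2) = 0.2501
⟨φ⟩ = 0.48 × (0.3969 − 0.2501) / (0.33 × 1.4) = 0.48 × 0.3179 = 0.1526

15.3%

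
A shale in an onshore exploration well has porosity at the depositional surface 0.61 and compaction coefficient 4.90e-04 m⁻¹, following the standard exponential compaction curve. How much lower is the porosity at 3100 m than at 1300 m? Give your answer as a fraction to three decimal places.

0.189

Working in km (1 km = 1000 m; c in km⁻¹ = c in m⁻¹ × 1000):
φ(1.3) = 0.61·e^(−0.49×1.3) = 0.3226
φ(3.1) = 0.61·e^(−0.49×3.1) = 0.1335
Δφ = 0.3226 − 0.1335 = 0.1891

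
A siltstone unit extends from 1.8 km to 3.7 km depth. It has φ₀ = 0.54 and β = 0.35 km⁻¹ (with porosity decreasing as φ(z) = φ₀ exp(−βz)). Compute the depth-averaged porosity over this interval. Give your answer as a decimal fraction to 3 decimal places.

⟨φ⟩ = (1/(z₂−z₁)) ∫ φ₀ e^(−βz) dz = φ₀·(e^(−β·z₁) − e^(−β·z₂)) / (β·(z₂−z₁))
e^(−0.35×1.8) = 0.5326; e^(−0.35×3.7) = 0.2739
⟨φ⟩ = 0.54 × (0.5326 − 0.2739) / (0.35 × 1.9) = 0.54 × 0.3890 = 0.2101

0.210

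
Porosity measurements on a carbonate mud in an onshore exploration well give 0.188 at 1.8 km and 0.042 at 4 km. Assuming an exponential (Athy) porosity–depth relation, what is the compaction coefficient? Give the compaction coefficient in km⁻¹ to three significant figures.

0.681 km⁻¹

Athy: phi(d) = phi₀ e^(−βd) ⇒ phi₁/phi₂ = e^{β(d₂−d₁)} ⇒ β = ln(phi₁/phi₂)/(d₂−d₁)
β = ln(0.188/0.042) / (4 − 1.8) = ln(4.476) / 2.2 = 1.4988 / 2.2 = 0.6813 km⁻¹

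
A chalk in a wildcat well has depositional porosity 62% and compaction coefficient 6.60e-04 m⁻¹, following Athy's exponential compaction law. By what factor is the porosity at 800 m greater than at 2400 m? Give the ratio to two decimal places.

Working in km (1 km = 1000 m; c in km⁻¹ = c in m⁻¹ × 1000):
φ(z₁)/φ(z₂) = e^(−c·z₁)/e^(−c·z₂) = e^{c(z₂−z₁)}
= exp(0.66 × 1.6) = exp(1.056) = 2.8748

2.87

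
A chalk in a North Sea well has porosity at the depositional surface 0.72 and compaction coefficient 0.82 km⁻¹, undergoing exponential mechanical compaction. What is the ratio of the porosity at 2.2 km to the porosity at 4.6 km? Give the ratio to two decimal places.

φ(z₁)/φ(z₂) = e^(−k·z₁)/e^(−k·z₂) = e^{k(z₂−z₁)}
= exp(0.82 × 2.4) = exp(1.968) = 7.1563

7.16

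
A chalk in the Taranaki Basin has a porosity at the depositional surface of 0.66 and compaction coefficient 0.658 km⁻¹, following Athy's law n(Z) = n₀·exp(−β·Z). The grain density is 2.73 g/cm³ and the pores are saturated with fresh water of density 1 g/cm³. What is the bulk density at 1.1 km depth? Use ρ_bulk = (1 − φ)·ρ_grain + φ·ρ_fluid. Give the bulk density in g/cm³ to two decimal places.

2.18 g/cm³

Porosity at depth: n = 0.66·exp(−0.658×1.1) = 0.66×0.4849 = 0.3200
Bulk density: ρ_b = (1−n)ρ_g + n·ρ_f = 0.6800×2.73 + 0.3200×1
       = 1.856 + 0.320 = 2.176 g/cm³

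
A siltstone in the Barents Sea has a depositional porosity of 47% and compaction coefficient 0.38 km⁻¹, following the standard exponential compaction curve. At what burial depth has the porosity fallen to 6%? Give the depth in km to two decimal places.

Invert Athy's law: z = ln(φ₀/φ) / k
z = ln(0.47/0.06) / 0.38 = ln(7.833) / 0.38 = 2.0584 / 0.38 = 5.417 km

5.42 km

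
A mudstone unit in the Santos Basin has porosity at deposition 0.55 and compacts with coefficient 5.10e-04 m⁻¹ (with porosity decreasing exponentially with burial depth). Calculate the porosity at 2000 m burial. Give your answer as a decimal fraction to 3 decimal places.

Working in km (1 km = 1000 m; k in km⁻¹ = k in m⁻¹ × 1000):
phi = phi₀·exp(−k·d) = 0.55 × exp(−0.51 × 2) = 0.55 × exp(−1.02)
  = 0.55 × 0.3606 = 0.1983

0.198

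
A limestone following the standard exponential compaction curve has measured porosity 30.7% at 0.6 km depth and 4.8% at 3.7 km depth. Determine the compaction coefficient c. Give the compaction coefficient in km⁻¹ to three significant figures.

Athy: φ(z) = φ₀ e^(−cz) ⇒ φ₁/φ₂ = e^{c(z₂−z₁)} ⇒ c = ln(φ₁/φ₂)/(z₂−z₁)
c = ln(0.307/0.048) / (3.7 − 0.6) = ln(6.396) / 3.1 = 1.8556 / 3.1 = 0.5986 km⁻¹

0.599 km⁻¹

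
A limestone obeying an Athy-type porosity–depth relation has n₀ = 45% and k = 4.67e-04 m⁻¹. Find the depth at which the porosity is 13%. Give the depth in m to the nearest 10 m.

2660 m

Working in km (1 km = 1000 m; k in km⁻¹ = k in m⁻¹ × 1000):
Invert Athy's law: z = ln(n₀/n) / k
z = ln(0.45/0.13) / 0.467 = ln(3.462) / 0.467 = 1.2417 / 0.467 = 2.659 km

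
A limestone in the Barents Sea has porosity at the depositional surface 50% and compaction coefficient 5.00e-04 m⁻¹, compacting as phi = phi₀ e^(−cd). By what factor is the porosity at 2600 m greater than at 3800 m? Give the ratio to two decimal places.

1.82

Working in km (1 km = 1000 m; c in km⁻¹ = c in m⁻¹ × 1000):
phi(d₁)/phi(d₂) = e^(−c·d₁)/e^(−c·d₂) = e^{c(d₂−d₁)}
= exp(0.5 × 1.2) = exp(0.6) = 1.8221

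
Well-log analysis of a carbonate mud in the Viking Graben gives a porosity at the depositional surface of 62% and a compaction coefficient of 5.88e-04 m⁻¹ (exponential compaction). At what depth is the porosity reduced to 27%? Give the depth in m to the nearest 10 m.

1410 m

Working in km (1 km = 1000 m; c in km⁻¹ = c in m⁻¹ × 1000):
Invert Athy's law: z = ln(n₀/n) / c
z = ln(0.62/0.27) / 0.588 = ln(2.296) / 0.588 = 0.8313 / 0.588 = 1.414 km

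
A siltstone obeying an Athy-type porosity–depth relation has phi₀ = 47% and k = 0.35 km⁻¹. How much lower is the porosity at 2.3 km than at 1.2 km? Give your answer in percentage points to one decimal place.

phi(1.2) = 0.47·e^(−0.35×1.2) = 0.3088
phi(2.3) = 0.47·e^(−0.35×2.3) = 0.2101
Δphi = 0.3088 − 0.2101 = 0.0987

9.9 percentage points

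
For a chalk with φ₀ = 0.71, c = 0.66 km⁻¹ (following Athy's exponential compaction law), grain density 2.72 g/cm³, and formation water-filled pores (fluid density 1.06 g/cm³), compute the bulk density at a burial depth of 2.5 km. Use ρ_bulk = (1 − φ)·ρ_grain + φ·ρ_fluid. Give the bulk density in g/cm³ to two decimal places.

2.49 g/cm³

Porosity at depth: φ = 0.71·exp(−0.66×2.5) = 0.71×0.1920 = 0.1364
Bulk density: ρ_b = (1−φ)ρ_g + φ·ρ_f = 0.8636×2.72 + 0.1364×1.06
       = 2.349 + 0.145 = 2.494 g/cm³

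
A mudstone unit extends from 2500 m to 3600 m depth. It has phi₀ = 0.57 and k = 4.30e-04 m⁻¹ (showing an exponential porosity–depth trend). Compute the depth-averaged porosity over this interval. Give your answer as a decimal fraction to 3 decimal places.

0.155

Working in km (1 km = 1000 m; k in km⁻¹ = k in m⁻¹ × 1000):
⟨phi⟩ = (1/(d₂−d₁)) ∫ phi₀ e^(−kd) dd = phi₀·(e^(−k·d₁) − e^(−k·d₂)) / (k·(d₂−d₁))
e^(−0.43×2.5) = 0.3413; e^(−0.43×3.6) = 0.2127
⟨phi⟩ = 0.57 × (0.3413 − 0.2127) / (0.43 × 1.1) = 0.57 × 0.2719 = 0.1550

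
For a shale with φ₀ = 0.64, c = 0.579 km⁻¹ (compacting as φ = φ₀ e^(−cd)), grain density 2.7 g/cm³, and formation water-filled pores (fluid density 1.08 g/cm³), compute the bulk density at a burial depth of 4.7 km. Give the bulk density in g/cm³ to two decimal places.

Porosity at depth: φ = 0.64·exp(−0.579×4.7) = 0.64×0.0658 = 0.0421
Bulk density: ρ_b = (1−φ)ρ_g + φ·ρ_f = 0.9579×2.7 + 0.0421×1.08
       = 2.586 + 0.045 = 2.632 g/cm³

2.63 g/cm³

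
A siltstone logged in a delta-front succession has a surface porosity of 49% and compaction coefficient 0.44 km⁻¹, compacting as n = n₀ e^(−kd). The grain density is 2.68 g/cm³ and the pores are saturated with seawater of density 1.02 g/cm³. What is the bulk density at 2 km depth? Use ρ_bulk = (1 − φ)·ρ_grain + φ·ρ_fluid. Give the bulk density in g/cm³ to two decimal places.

2.34 g/cm³

Porosity at depth: n = 0.49·exp(−0.44×2) = 0.49×0.4148 = 0.2032
Bulk density: ρ_b = (1−n)ρ_g + n·ρ_f = 0.7968×2.68 + 0.2032×1.02
       = 2.135 + 0.207 = 2.343 g/cm³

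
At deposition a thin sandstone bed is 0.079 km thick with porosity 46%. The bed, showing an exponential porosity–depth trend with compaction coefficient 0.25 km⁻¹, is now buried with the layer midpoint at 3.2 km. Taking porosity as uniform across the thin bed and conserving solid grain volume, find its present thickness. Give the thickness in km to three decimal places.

0.054 km

Porosity at 3.2 km: phi = 0.46·exp(−0.25×3.2) = 0.2067
Solid-volume conservation: h(1−phi) = h₀(1−phi₀) ⇒ h = h₀·(1−phi₀)/(1−phi)
h = 0.079 × (1 − 0.46)/(1 − 0.2067) = 0.079 × 0.6807 = 0.0538 km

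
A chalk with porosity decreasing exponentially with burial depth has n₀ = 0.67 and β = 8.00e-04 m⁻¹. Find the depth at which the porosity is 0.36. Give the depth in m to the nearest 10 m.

780 m

Working in km (1 km = 1000 m; β in km⁻¹ = β in m⁻¹ × 1000):
Invert Athy's law: Z = ln(n₀/n) / β
Z = ln(0.67/0.36) / 0.8 = ln(1.861) / 0.8 = 0.6212 / 0.8 = 0.776 km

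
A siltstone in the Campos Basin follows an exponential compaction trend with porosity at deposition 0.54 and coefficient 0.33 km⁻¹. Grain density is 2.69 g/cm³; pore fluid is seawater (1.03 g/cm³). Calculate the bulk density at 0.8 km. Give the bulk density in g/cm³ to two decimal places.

2.00 g/cm³

Porosity at depth: φ = 0.54·exp(−0.33×0.8) = 0.54×0.7680 = 0.4147
Bulk density: ρ_b = (1−φ)ρ_g + φ·ρ_f = 0.5853×2.69 + 0.4147×1.03
       = 1.574 + 0.427 = 2.002 g/cm³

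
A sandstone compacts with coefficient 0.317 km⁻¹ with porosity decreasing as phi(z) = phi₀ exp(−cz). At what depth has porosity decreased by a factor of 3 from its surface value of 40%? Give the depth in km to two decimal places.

3.47 km

phi/phi₀ = 1/3 ⇒ exp(−c·z) = 1/3 ⇒ z = ln(3) / c
z = 1.0986 / 0.317 = 3.466 km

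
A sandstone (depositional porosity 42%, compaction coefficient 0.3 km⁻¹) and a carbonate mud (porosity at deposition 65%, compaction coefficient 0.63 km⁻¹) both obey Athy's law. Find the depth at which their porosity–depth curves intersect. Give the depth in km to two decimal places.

Set phi₀ₐ e^(−cₐd) = phi₀ᵦ e^(−cᵦd) ⇒ ln(phi₀ₐ/phi₀ᵦ) = (cₐ − cᵦ)·d
d = ln(0.42/0.65) / (0.3 − 0.63) = -0.4367 / -0.33 = 1.323 km

1.32 km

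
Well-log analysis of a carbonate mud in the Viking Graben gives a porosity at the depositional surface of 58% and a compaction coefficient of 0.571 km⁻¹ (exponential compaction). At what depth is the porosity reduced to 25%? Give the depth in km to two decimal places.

Invert Athy's law: d = ln(phi₀/phi) / β
d = ln(0.58/0.25) / 0.571 = ln(2.32) / 0.571 = 0.8416 / 0.571 = 1.474 km

1.47 km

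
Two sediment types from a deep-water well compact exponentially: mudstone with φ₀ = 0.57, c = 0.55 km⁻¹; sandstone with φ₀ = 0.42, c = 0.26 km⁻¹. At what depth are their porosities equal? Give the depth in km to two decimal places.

Set φ₀ₐ e^(−cₐd) = φ₀ᵦ e^(−cᵦd) ⇒ ln(φ₀ₐ/φ₀ᵦ) = (cₐ − cᵦ)·d
d = ln(0.57/0.42) / (0.55 − 0.26) = 0.3054 / 0.29 = 1.053 km

1.05 km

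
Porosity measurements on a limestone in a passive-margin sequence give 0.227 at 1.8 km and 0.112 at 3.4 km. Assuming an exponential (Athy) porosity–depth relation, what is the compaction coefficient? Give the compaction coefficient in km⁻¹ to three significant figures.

Athy: φ(Z) = φ₀ e^(−βZ) ⇒ φ₁/φ₂ = e^{β(Z₂−Z₁)} ⇒ β = ln(φ₁/φ₂)/(Z₂−Z₁)
β = ln(0.227/0.112) / (3.4 − 1.8) = ln(2.027) / 1.6 = 0.7065 / 1.6 = 0.4415 km⁻¹

0.442 km⁻¹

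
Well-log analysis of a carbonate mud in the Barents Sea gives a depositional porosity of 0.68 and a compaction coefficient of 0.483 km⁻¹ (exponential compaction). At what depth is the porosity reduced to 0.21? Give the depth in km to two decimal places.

Invert Athy's law: z = ln(φ₀/φ) / β
z = ln(0.68/0.21) / 0.483 = ln(3.238) / 0.483 = 1.1750 / 0.483 = 2.433 km

2.43 km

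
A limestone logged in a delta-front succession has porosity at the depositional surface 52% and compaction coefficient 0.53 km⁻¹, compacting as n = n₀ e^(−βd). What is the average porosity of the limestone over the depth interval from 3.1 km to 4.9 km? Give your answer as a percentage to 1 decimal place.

6.5%

⟨n⟩ = (1/(d₂−d₁)) ∫ n₀ e^(−βd) dd = n₀·(e^(−β·d₁) − e^(−β·d₂)) / (β·(d₂−d₁))
e^(−0.53×3.1) = 0.1934; e^(−0.53×4.9) = 0.0745
⟨n⟩ = 0.52 × (0.1934 − 0.0745) / (0.53 × 1.8) = 0.52 × 0.1246 = 0.0648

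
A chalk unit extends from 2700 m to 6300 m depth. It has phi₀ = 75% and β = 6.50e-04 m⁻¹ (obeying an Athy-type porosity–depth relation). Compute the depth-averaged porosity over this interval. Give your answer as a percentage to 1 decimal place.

Working in km (1 km = 1000 m; β in km⁻¹ = β in m⁻¹ × 1000):
⟨phi⟩ = (1/(z₂−z₁)) ∫ phi₀ e^(−βz) dz = phi₀·(e^(−β·z₁) − e^(−β·z₂)) / (β·(z₂−z₁))
e^(−0.65×2.7) = 0.1729; e^(−0.65×6.3) = 0.0167
⟨phi⟩ = 0.75 × (0.1729 − 0.0167) / (0.65 × 3.6) = 0.75 × 0.0668 = 0.0501

5.0%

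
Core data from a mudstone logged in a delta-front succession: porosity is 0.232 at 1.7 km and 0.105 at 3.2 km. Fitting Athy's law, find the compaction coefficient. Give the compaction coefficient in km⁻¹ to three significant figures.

0.529 km⁻¹

Athy: φ(d) = φ₀ e^(−cd) ⇒ φ₁/φ₂ = e^{c(d₂−d₁)} ⇒ c = ln(φ₁/φ₂)/(d₂−d₁)
c = ln(0.232/0.105) / (3.2 − 1.7) = ln(2.21) / 1.5 = 0.7928 / 1.5 = 0.5285 km⁻¹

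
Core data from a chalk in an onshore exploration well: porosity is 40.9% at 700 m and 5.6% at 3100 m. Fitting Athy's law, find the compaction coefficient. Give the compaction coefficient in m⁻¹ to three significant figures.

0.000828 m⁻¹

Working in km (1 km = 1000 m; c in km⁻¹ = c in m⁻¹ × 1000):
Athy: φ(d) = φ₀ e^(−cd) ⇒ φ₁/φ₂ = e^{c(d₂−d₁)} ⇒ c = ln(φ₁/φ₂)/(d₂−d₁)
c = ln(0.409/0.056) / (3.1 − 0.7) = ln(7.304) / 2.4 = 1.9884 / 2.4 = 0.8285 km⁻¹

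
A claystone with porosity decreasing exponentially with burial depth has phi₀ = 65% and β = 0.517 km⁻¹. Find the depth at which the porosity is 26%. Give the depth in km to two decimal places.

Invert Athy's law: z = ln(phi₀/phi) / β
z = ln(0.65/0.26) / 0.517 = ln(2.5) / 0.517 = 0.9163 / 0.517 = 1.772 km

1.77 km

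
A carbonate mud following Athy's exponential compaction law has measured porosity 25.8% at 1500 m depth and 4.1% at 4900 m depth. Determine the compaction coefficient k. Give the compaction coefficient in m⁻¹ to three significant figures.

0.000541 m⁻¹

Working in km (1 km = 1000 m; k in km⁻¹ = k in m⁻¹ × 1000):
Athy: φ(Z) = φ₀ e^(−kZ) ⇒ φ₁/φ₂ = e^{k(Z₂−Z₁)} ⇒ k = ln(φ₁/φ₂)/(Z₂−Z₁)
k = ln(0.258/0.041) / (4.9 − 1.5) = ln(6.293) / 3.4 = 1.8394 / 3.4 = 0.541 km⁻¹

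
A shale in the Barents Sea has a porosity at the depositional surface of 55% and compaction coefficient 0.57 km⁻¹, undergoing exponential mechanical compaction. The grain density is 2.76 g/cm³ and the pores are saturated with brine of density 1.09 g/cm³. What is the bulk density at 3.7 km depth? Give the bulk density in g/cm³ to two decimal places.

2.65 g/cm³

Porosity at depth: phi = 0.55·exp(−0.57×3.7) = 0.55×0.1214 = 0.0667
Bulk density: ρ_b = (1−phi)ρ_g + phi·ρ_f = 0.9333×2.76 + 0.0667×1.09
       = 2.576 + 0.073 = 2.649 g/cm³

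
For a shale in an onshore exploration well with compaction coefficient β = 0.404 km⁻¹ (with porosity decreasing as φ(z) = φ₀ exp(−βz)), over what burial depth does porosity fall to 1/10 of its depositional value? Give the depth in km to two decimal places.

5.70 km

φ/φ₀ = 1/10 ⇒ exp(−β·z) = 1/10 ⇒ z = ln(10) / β
z = 2.3026 / 0.404 = 5.699 km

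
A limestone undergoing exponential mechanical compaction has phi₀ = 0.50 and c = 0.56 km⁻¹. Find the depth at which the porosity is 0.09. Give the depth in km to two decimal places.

Invert Athy's law: z = ln(phi₀/phi) / c
z = ln(0.5/0.09) / 0.56 = ln(5.556) / 0.56 = 1.7148 / 0.56 = 3.062 km

3.06 km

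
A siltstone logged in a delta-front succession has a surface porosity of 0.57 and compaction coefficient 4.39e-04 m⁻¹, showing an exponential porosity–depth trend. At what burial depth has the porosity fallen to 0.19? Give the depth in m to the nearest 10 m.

Working in km (1 km = 1000 m; k in km⁻¹ = k in m⁻¹ × 1000):
Invert Athy's law: d = ln(φ₀/φ) / k
d = ln(0.57/0.19) / 0.439 = ln(3) / 0.439 = 1.0986 / 0.439 = 2.503 km

2500 m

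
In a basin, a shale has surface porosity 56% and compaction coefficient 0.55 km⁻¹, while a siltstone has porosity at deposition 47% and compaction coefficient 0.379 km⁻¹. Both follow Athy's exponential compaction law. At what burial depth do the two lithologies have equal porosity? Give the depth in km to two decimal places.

Set phi₀ₐ e^(−kₐZ) = phi₀ᵦ e^(−kᵦZ) ⇒ ln(phi₀ₐ/phi₀ᵦ) = (kₐ − kᵦ)·Z
Z = ln(0.56/0.47) / (0.55 − 0.379) = 0.1752 / 0.171 = 1.025 km

1.02 km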